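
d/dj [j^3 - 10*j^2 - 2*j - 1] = 3*j^2 - 20*j - 2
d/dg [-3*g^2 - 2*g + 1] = -6*g - 2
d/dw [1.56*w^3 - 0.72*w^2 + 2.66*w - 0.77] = 4.68*w^2 - 1.44*w + 2.66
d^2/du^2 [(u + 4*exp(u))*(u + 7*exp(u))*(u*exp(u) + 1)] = u^3*exp(u) + 44*u^2*exp(2*u) + 6*u^2*exp(u) + 252*u*exp(3*u) + 88*u*exp(2*u) + 17*u*exp(u) + 168*exp(3*u) + 134*exp(2*u) + 22*exp(u) + 2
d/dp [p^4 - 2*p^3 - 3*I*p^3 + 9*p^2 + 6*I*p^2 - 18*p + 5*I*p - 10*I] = 4*p^3 + p^2*(-6 - 9*I) + p*(18 + 12*I) - 18 + 5*I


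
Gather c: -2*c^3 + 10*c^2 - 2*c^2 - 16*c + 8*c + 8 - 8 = -2*c^3 + 8*c^2 - 8*c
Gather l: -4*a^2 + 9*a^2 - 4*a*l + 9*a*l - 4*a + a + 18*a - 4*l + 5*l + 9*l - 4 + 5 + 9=5*a^2 + 15*a + l*(5*a + 10) + 10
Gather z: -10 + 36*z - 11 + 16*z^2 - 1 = 16*z^2 + 36*z - 22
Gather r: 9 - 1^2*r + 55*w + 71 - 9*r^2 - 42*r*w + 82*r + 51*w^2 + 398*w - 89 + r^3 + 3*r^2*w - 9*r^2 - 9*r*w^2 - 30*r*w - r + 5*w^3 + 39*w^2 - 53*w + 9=r^3 + r^2*(3*w - 18) + r*(-9*w^2 - 72*w + 80) + 5*w^3 + 90*w^2 + 400*w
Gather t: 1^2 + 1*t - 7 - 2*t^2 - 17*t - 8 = -2*t^2 - 16*t - 14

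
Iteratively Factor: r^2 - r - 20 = (r - 5)*(r + 4)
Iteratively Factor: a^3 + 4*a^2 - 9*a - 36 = (a + 3)*(a^2 + a - 12) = (a + 3)*(a + 4)*(a - 3)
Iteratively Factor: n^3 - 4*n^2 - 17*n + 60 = (n + 4)*(n^2 - 8*n + 15) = (n - 5)*(n + 4)*(n - 3)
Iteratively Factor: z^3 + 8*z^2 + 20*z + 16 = (z + 2)*(z^2 + 6*z + 8) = (z + 2)*(z + 4)*(z + 2)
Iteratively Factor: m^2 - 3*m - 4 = (m - 4)*(m + 1)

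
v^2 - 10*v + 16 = (v - 8)*(v - 2)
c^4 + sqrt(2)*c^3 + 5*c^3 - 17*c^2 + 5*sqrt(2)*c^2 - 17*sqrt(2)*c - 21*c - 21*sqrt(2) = (c - 3)*(c + 1)*(c + 7)*(c + sqrt(2))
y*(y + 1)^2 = y^3 + 2*y^2 + y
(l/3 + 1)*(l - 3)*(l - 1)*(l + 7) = l^4/3 + 2*l^3 - 16*l^2/3 - 18*l + 21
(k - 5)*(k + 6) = k^2 + k - 30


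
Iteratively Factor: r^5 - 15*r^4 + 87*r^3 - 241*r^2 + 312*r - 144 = (r - 4)*(r^4 - 11*r^3 + 43*r^2 - 69*r + 36) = (r - 4)*(r - 3)*(r^3 - 8*r^2 + 19*r - 12) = (r - 4)^2*(r - 3)*(r^2 - 4*r + 3) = (r - 4)^2*(r - 3)^2*(r - 1)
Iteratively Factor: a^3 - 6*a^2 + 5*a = (a)*(a^2 - 6*a + 5) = a*(a - 5)*(a - 1)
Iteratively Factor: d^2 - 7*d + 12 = (d - 3)*(d - 4)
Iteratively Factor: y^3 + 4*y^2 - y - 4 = (y + 1)*(y^2 + 3*y - 4) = (y + 1)*(y + 4)*(y - 1)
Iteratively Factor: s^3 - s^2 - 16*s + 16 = (s - 4)*(s^2 + 3*s - 4) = (s - 4)*(s + 4)*(s - 1)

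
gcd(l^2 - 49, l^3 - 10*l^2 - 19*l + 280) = l - 7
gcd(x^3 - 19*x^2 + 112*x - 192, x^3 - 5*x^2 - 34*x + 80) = x - 8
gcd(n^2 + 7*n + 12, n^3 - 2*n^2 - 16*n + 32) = n + 4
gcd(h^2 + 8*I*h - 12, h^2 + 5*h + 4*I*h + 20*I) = 1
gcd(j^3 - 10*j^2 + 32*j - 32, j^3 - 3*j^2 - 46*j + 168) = j - 4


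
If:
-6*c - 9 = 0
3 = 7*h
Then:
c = -3/2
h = 3/7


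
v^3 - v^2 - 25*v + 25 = (v - 5)*(v - 1)*(v + 5)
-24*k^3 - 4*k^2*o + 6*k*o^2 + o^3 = (-2*k + o)*(2*k + o)*(6*k + o)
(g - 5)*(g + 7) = g^2 + 2*g - 35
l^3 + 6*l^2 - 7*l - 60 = (l - 3)*(l + 4)*(l + 5)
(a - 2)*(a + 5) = a^2 + 3*a - 10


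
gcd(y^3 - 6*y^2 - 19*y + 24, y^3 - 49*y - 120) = y^2 - 5*y - 24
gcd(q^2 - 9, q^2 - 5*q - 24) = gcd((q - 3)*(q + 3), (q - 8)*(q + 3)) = q + 3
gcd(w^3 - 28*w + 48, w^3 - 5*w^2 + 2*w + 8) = w^2 - 6*w + 8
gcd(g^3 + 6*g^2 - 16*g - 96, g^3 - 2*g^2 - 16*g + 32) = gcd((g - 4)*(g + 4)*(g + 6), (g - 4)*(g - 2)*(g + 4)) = g^2 - 16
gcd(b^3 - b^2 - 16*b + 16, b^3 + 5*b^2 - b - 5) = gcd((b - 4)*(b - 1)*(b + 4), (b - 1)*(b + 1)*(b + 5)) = b - 1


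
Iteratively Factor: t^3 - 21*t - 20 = (t - 5)*(t^2 + 5*t + 4) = (t - 5)*(t + 1)*(t + 4)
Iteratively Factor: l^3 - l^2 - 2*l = (l - 2)*(l^2 + l) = (l - 2)*(l + 1)*(l)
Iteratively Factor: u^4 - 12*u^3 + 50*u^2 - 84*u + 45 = (u - 1)*(u^3 - 11*u^2 + 39*u - 45) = (u - 5)*(u - 1)*(u^2 - 6*u + 9) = (u - 5)*(u - 3)*(u - 1)*(u - 3)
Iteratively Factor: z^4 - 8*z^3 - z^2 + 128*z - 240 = (z - 4)*(z^3 - 4*z^2 - 17*z + 60) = (z - 4)*(z - 3)*(z^2 - z - 20) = (z - 4)*(z - 3)*(z + 4)*(z - 5)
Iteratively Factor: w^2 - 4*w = (w - 4)*(w)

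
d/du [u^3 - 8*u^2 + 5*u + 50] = 3*u^2 - 16*u + 5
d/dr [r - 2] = 1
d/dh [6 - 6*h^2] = -12*h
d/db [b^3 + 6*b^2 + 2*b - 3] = 3*b^2 + 12*b + 2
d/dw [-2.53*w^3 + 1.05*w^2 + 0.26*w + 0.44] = -7.59*w^2 + 2.1*w + 0.26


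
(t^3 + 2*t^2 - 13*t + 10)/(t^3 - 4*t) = (t^2 + 4*t - 5)/(t*(t + 2))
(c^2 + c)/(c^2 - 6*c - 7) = c/(c - 7)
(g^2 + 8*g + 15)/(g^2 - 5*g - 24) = (g + 5)/(g - 8)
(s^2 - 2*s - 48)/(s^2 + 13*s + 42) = (s - 8)/(s + 7)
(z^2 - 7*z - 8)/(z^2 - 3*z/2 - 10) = 2*(-z^2 + 7*z + 8)/(-2*z^2 + 3*z + 20)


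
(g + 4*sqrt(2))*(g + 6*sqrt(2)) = g^2 + 10*sqrt(2)*g + 48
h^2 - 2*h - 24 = (h - 6)*(h + 4)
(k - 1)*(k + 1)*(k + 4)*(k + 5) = k^4 + 9*k^3 + 19*k^2 - 9*k - 20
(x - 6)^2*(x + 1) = x^3 - 11*x^2 + 24*x + 36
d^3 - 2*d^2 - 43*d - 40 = (d - 8)*(d + 1)*(d + 5)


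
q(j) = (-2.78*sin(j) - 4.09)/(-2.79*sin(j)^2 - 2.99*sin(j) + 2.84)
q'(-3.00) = 1.64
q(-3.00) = -1.15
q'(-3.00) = 1.64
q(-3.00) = -1.15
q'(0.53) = -76.64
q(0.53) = -8.93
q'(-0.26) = -1.22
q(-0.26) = -0.99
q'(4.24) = 0.25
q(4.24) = -0.49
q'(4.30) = 0.22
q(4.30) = -0.48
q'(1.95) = 3.23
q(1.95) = 2.85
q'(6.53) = -6.72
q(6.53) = -2.45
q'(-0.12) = -1.74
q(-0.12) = -1.19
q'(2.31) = 34.80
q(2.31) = 6.88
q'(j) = (5.58*sin(j)*cos(j) + 2.99*cos(j))*(-2.78*sin(j) - 4.09)/(-2.79*sin(j)^2 - 2.99*sin(j) + 2.84)^2 - 2.78*cos(j)/(-2.79*sin(j)^2 - 2.99*sin(j) + 2.84) = (-22.8222*sin(j) + 3.8781*cos(2*j) - 24.0024)*cos(j)/(2.79*sin(j)^2 + 2.99*sin(j) - 2.84)^2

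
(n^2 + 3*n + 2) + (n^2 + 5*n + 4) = 2*n^2 + 8*n + 6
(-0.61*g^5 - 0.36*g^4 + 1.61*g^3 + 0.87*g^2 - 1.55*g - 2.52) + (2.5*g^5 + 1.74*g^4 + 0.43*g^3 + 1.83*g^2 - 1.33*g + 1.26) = 1.89*g^5 + 1.38*g^4 + 2.04*g^3 + 2.7*g^2 - 2.88*g - 1.26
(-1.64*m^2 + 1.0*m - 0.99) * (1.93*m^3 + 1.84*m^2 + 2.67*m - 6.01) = -3.1652*m^5 - 1.0876*m^4 - 4.4495*m^3 + 10.7048*m^2 - 8.6533*m + 5.9499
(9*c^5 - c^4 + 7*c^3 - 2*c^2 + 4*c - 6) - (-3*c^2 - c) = 9*c^5 - c^4 + 7*c^3 + c^2 + 5*c - 6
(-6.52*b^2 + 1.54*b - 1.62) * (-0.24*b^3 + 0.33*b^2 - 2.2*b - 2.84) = 1.5648*b^5 - 2.5212*b^4 + 15.241*b^3 + 14.5942*b^2 - 0.809599999999999*b + 4.6008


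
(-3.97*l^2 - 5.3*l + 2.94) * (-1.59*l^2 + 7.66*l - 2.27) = 6.3123*l^4 - 21.9832*l^3 - 36.2607*l^2 + 34.5514*l - 6.6738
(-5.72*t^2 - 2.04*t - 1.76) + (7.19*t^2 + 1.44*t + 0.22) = 1.47*t^2 - 0.6*t - 1.54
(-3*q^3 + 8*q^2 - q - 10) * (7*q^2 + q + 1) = -21*q^5 + 53*q^4 - 2*q^3 - 63*q^2 - 11*q - 10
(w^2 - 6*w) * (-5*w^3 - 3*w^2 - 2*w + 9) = -5*w^5 + 27*w^4 + 16*w^3 + 21*w^2 - 54*w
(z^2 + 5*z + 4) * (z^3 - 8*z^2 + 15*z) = z^5 - 3*z^4 - 21*z^3 + 43*z^2 + 60*z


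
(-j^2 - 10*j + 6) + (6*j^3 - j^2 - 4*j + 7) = 6*j^3 - 2*j^2 - 14*j + 13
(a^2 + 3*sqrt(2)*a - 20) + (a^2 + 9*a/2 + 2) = 2*a^2 + 3*sqrt(2)*a + 9*a/2 - 18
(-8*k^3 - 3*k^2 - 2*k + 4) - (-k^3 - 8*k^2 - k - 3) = -7*k^3 + 5*k^2 - k + 7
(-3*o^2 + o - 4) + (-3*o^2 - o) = -6*o^2 - 4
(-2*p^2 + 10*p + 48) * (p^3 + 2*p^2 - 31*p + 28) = -2*p^5 + 6*p^4 + 130*p^3 - 270*p^2 - 1208*p + 1344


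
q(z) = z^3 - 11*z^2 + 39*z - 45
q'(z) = 3*z^2 - 22*z + 39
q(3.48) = -0.35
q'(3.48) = -1.23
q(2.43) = -0.83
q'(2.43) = 3.25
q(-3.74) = -397.04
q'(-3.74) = 163.24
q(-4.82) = -600.52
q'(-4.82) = 214.74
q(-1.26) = -113.60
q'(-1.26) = 71.48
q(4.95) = -0.19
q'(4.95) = 3.61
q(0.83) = -19.64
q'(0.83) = 22.81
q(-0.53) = -68.91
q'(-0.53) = 51.50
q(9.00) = 144.00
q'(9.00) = 84.00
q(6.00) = 9.00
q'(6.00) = 15.00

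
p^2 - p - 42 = (p - 7)*(p + 6)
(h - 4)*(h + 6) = h^2 + 2*h - 24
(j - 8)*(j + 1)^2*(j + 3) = j^4 - 3*j^3 - 33*j^2 - 53*j - 24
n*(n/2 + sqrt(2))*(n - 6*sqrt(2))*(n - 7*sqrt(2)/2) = n^4/2 - 15*sqrt(2)*n^3/4 + 2*n^2 + 42*sqrt(2)*n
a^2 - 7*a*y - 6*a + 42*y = (a - 6)*(a - 7*y)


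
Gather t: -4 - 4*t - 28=-4*t - 32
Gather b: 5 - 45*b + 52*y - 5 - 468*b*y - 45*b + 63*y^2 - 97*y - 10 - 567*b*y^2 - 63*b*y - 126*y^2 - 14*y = b*(-567*y^2 - 531*y - 90) - 63*y^2 - 59*y - 10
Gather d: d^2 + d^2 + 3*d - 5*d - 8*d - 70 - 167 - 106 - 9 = 2*d^2 - 10*d - 352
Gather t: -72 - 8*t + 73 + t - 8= -7*t - 7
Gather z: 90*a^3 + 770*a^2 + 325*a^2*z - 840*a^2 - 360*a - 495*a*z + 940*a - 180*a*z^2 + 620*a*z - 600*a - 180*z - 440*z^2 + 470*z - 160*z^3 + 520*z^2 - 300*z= 90*a^3 - 70*a^2 - 20*a - 160*z^3 + z^2*(80 - 180*a) + z*(325*a^2 + 125*a - 10)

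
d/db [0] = 0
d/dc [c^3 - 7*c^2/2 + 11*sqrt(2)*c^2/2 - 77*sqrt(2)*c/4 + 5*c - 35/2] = 3*c^2 - 7*c + 11*sqrt(2)*c - 77*sqrt(2)/4 + 5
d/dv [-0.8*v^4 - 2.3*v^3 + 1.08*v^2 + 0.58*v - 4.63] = -3.2*v^3 - 6.9*v^2 + 2.16*v + 0.58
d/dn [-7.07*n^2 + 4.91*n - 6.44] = 4.91 - 14.14*n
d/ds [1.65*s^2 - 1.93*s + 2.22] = 3.3*s - 1.93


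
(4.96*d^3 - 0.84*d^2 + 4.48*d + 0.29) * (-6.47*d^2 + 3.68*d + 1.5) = -32.0912*d^5 + 23.6876*d^4 - 24.6368*d^3 + 13.3501*d^2 + 7.7872*d + 0.435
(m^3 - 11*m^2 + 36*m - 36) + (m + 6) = m^3 - 11*m^2 + 37*m - 30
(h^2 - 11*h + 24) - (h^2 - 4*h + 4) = 20 - 7*h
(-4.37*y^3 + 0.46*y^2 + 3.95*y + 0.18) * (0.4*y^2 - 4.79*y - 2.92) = -1.748*y^5 + 21.1163*y^4 + 12.137*y^3 - 20.1917*y^2 - 12.3962*y - 0.5256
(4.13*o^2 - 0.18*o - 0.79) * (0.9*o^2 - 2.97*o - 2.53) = 3.717*o^4 - 12.4281*o^3 - 10.6253*o^2 + 2.8017*o + 1.9987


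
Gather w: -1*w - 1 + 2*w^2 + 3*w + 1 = 2*w^2 + 2*w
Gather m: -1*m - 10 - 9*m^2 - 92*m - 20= -9*m^2 - 93*m - 30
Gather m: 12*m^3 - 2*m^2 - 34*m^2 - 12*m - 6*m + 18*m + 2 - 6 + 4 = 12*m^3 - 36*m^2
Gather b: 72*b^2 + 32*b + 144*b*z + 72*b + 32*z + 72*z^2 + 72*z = 72*b^2 + b*(144*z + 104) + 72*z^2 + 104*z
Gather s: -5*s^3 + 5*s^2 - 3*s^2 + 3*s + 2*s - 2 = -5*s^3 + 2*s^2 + 5*s - 2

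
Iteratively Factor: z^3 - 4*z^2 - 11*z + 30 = (z - 2)*(z^2 - 2*z - 15) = (z - 5)*(z - 2)*(z + 3)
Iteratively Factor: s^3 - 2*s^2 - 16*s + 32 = (s - 2)*(s^2 - 16) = (s - 2)*(s + 4)*(s - 4)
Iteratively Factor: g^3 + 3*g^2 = (g)*(g^2 + 3*g) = g*(g + 3)*(g)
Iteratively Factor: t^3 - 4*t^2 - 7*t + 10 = (t + 2)*(t^2 - 6*t + 5) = (t - 5)*(t + 2)*(t - 1)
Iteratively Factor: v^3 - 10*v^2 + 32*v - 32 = (v - 2)*(v^2 - 8*v + 16) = (v - 4)*(v - 2)*(v - 4)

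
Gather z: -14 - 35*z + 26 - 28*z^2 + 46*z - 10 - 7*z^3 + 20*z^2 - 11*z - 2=-7*z^3 - 8*z^2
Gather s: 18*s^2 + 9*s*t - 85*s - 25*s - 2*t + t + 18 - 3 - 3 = 18*s^2 + s*(9*t - 110) - t + 12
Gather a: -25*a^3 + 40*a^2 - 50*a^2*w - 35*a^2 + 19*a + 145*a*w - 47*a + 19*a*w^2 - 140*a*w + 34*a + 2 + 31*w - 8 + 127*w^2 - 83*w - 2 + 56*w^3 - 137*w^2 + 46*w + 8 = -25*a^3 + a^2*(5 - 50*w) + a*(19*w^2 + 5*w + 6) + 56*w^3 - 10*w^2 - 6*w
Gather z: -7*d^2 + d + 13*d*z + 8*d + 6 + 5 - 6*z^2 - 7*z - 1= -7*d^2 + 9*d - 6*z^2 + z*(13*d - 7) + 10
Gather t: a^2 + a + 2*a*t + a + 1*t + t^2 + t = a^2 + 2*a + t^2 + t*(2*a + 2)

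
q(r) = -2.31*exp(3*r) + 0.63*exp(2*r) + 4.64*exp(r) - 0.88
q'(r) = -6.93*exp(3*r) + 1.26*exp(2*r) + 4.64*exp(r)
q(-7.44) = -0.88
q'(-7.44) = 0.00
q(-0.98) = 0.83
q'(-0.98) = 1.55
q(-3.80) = -0.78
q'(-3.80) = 0.10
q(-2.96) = -0.64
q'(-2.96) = 0.24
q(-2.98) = -0.64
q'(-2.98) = 0.24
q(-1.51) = 0.15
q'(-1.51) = 1.01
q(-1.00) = 0.80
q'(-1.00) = 1.53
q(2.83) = -10981.50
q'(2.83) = -33280.02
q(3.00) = -18371.65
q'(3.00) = -55552.85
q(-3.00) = -0.65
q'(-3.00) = 0.23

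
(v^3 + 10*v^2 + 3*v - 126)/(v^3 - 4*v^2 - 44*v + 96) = (v^2 + 4*v - 21)/(v^2 - 10*v + 16)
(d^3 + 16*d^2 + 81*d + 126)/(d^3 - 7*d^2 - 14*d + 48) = (d^2 + 13*d + 42)/(d^2 - 10*d + 16)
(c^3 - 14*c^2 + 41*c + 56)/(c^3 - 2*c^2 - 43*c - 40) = (c - 7)/(c + 5)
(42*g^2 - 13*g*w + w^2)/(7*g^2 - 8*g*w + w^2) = (-6*g + w)/(-g + w)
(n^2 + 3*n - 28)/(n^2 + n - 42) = (n - 4)/(n - 6)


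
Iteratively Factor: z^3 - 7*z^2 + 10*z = (z - 2)*(z^2 - 5*z) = z*(z - 2)*(z - 5)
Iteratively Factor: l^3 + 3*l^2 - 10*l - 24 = (l - 3)*(l^2 + 6*l + 8) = (l - 3)*(l + 2)*(l + 4)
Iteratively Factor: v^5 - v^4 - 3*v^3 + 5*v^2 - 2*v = (v - 1)*(v^4 - 3*v^2 + 2*v) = (v - 1)^2*(v^3 + v^2 - 2*v) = (v - 1)^3*(v^2 + 2*v) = (v - 1)^3*(v + 2)*(v)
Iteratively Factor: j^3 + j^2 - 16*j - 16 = (j + 4)*(j^2 - 3*j - 4) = (j - 4)*(j + 4)*(j + 1)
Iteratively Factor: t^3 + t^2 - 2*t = (t + 2)*(t^2 - t) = t*(t + 2)*(t - 1)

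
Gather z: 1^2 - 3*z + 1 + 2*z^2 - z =2*z^2 - 4*z + 2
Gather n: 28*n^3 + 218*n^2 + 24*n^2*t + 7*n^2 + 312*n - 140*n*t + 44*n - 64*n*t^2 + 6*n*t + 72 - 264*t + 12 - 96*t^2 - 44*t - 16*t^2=28*n^3 + n^2*(24*t + 225) + n*(-64*t^2 - 134*t + 356) - 112*t^2 - 308*t + 84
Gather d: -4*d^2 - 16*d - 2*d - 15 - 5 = -4*d^2 - 18*d - 20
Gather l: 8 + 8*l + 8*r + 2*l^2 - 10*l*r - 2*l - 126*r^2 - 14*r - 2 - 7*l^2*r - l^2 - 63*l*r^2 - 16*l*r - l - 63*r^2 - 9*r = l^2*(1 - 7*r) + l*(-63*r^2 - 26*r + 5) - 189*r^2 - 15*r + 6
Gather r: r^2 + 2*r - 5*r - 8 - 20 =r^2 - 3*r - 28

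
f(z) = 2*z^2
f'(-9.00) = -36.00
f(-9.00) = 162.00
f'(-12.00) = -48.00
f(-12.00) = 288.00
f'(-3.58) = -14.32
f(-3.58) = 25.63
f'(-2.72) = -10.88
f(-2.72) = 14.80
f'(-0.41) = -1.64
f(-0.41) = 0.34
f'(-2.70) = -10.80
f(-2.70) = 14.58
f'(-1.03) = -4.12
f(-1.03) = 2.12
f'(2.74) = 10.96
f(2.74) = 15.02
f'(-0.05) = -0.20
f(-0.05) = 0.00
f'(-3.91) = -15.64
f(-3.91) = 30.58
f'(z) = 4*z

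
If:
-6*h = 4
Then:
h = -2/3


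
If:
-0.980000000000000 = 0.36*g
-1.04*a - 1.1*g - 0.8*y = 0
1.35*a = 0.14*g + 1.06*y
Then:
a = 1.31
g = -2.72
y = 2.03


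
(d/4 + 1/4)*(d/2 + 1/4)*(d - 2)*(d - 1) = d^4/8 - 3*d^3/16 - d^2/4 + 3*d/16 + 1/8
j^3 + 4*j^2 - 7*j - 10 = (j - 2)*(j + 1)*(j + 5)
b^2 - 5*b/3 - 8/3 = (b - 8/3)*(b + 1)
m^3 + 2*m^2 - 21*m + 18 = (m - 3)*(m - 1)*(m + 6)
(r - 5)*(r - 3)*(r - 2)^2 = r^4 - 12*r^3 + 51*r^2 - 92*r + 60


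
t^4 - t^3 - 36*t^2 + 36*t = t*(t - 6)*(t - 1)*(t + 6)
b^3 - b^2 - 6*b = b*(b - 3)*(b + 2)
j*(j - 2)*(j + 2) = j^3 - 4*j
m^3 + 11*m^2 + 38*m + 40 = (m + 2)*(m + 4)*(m + 5)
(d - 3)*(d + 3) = d^2 - 9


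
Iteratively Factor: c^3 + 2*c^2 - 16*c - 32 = (c - 4)*(c^2 + 6*c + 8) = (c - 4)*(c + 4)*(c + 2)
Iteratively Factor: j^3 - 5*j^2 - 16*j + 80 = (j + 4)*(j^2 - 9*j + 20) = (j - 4)*(j + 4)*(j - 5)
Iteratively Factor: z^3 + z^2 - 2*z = (z - 1)*(z^2 + 2*z) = z*(z - 1)*(z + 2)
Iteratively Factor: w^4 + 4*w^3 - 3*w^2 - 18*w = (w)*(w^3 + 4*w^2 - 3*w - 18) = w*(w - 2)*(w^2 + 6*w + 9) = w*(w - 2)*(w + 3)*(w + 3)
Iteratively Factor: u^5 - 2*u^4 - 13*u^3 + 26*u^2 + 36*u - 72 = (u + 2)*(u^4 - 4*u^3 - 5*u^2 + 36*u - 36) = (u - 3)*(u + 2)*(u^3 - u^2 - 8*u + 12) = (u - 3)*(u - 2)*(u + 2)*(u^2 + u - 6) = (u - 3)*(u - 2)^2*(u + 2)*(u + 3)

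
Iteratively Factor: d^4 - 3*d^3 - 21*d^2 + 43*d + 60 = (d + 4)*(d^3 - 7*d^2 + 7*d + 15) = (d - 3)*(d + 4)*(d^2 - 4*d - 5) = (d - 3)*(d + 1)*(d + 4)*(d - 5)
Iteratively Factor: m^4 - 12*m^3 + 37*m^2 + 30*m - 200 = (m - 4)*(m^3 - 8*m^2 + 5*m + 50) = (m - 5)*(m - 4)*(m^2 - 3*m - 10) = (m - 5)^2*(m - 4)*(m + 2)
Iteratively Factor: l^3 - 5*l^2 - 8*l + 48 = (l - 4)*(l^2 - l - 12) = (l - 4)*(l + 3)*(l - 4)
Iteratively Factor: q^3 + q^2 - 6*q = (q + 3)*(q^2 - 2*q) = q*(q + 3)*(q - 2)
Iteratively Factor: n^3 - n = (n)*(n^2 - 1) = n*(n - 1)*(n + 1)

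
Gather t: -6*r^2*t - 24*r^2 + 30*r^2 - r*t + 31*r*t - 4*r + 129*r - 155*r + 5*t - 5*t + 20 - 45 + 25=6*r^2 - 30*r + t*(-6*r^2 + 30*r)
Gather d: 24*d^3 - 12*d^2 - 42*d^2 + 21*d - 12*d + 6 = 24*d^3 - 54*d^2 + 9*d + 6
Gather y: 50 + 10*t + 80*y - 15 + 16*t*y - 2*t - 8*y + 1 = 8*t + y*(16*t + 72) + 36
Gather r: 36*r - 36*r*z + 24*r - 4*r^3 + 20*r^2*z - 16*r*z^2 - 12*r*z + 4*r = -4*r^3 + 20*r^2*z + r*(-16*z^2 - 48*z + 64)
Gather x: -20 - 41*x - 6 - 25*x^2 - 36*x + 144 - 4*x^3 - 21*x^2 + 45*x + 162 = -4*x^3 - 46*x^2 - 32*x + 280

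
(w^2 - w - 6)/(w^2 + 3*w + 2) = (w - 3)/(w + 1)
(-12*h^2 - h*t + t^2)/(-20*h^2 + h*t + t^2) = (3*h + t)/(5*h + t)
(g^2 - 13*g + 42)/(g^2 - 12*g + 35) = (g - 6)/(g - 5)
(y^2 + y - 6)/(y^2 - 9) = (y - 2)/(y - 3)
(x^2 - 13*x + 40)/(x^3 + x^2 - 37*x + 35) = (x - 8)/(x^2 + 6*x - 7)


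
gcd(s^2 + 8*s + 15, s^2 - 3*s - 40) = s + 5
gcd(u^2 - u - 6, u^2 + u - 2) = u + 2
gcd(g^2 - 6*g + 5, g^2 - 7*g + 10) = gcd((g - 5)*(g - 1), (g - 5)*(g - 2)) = g - 5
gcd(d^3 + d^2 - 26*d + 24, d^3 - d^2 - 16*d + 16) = d^2 - 5*d + 4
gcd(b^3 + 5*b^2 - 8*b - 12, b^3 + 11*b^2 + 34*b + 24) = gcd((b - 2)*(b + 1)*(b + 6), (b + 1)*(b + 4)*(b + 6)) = b^2 + 7*b + 6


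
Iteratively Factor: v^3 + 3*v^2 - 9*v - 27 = (v + 3)*(v^2 - 9) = (v + 3)^2*(v - 3)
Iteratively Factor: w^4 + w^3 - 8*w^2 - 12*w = (w)*(w^3 + w^2 - 8*w - 12) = w*(w + 2)*(w^2 - w - 6) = w*(w + 2)^2*(w - 3)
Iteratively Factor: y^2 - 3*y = (y)*(y - 3)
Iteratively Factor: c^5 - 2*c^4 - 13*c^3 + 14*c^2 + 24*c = (c + 1)*(c^4 - 3*c^3 - 10*c^2 + 24*c) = c*(c + 1)*(c^3 - 3*c^2 - 10*c + 24) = c*(c - 2)*(c + 1)*(c^2 - c - 12) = c*(c - 4)*(c - 2)*(c + 1)*(c + 3)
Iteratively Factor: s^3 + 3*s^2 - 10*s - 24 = (s + 4)*(s^2 - s - 6) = (s - 3)*(s + 4)*(s + 2)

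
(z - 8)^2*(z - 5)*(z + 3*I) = z^4 - 21*z^3 + 3*I*z^3 + 144*z^2 - 63*I*z^2 - 320*z + 432*I*z - 960*I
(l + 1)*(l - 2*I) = l^2 + l - 2*I*l - 2*I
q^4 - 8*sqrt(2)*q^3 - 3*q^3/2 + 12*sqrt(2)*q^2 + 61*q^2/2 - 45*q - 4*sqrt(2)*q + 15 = (q - 1)*(q - 1/2)*(q - 5*sqrt(2))*(q - 3*sqrt(2))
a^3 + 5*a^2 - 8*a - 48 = (a - 3)*(a + 4)^2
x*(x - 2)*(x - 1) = x^3 - 3*x^2 + 2*x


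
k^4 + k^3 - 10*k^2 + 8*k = k*(k - 2)*(k - 1)*(k + 4)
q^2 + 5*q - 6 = (q - 1)*(q + 6)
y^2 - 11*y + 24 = (y - 8)*(y - 3)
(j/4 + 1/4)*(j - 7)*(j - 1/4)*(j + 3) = j^4/4 - 13*j^3/16 - 97*j^2/16 - 59*j/16 + 21/16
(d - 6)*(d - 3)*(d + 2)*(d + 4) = d^4 - 3*d^3 - 28*d^2 + 36*d + 144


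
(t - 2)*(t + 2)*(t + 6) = t^3 + 6*t^2 - 4*t - 24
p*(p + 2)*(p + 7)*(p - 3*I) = p^4 + 9*p^3 - 3*I*p^3 + 14*p^2 - 27*I*p^2 - 42*I*p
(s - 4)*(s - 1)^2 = s^3 - 6*s^2 + 9*s - 4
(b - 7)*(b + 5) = b^2 - 2*b - 35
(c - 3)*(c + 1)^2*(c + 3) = c^4 + 2*c^3 - 8*c^2 - 18*c - 9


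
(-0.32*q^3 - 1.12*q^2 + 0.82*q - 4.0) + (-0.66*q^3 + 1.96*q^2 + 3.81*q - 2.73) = -0.98*q^3 + 0.84*q^2 + 4.63*q - 6.73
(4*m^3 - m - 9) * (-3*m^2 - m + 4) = -12*m^5 - 4*m^4 + 19*m^3 + 28*m^2 + 5*m - 36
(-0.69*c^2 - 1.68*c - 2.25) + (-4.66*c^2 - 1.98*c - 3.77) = -5.35*c^2 - 3.66*c - 6.02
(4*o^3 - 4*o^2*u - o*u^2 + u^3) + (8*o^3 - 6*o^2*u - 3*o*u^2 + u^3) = 12*o^3 - 10*o^2*u - 4*o*u^2 + 2*u^3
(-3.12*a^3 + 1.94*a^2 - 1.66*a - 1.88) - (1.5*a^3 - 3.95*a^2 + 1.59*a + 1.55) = -4.62*a^3 + 5.89*a^2 - 3.25*a - 3.43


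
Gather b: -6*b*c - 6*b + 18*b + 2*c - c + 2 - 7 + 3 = b*(12 - 6*c) + c - 2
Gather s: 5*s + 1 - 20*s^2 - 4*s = -20*s^2 + s + 1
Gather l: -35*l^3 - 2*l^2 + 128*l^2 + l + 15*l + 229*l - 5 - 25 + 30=-35*l^3 + 126*l^2 + 245*l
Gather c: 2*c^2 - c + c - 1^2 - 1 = 2*c^2 - 2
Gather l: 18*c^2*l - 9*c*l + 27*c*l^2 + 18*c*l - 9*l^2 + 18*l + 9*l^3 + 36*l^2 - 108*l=9*l^3 + l^2*(27*c + 27) + l*(18*c^2 + 9*c - 90)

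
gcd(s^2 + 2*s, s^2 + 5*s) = s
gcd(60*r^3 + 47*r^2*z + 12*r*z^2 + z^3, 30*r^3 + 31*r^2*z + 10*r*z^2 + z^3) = 15*r^2 + 8*r*z + z^2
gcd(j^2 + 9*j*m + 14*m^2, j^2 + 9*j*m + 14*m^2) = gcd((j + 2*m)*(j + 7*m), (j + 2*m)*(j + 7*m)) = j^2 + 9*j*m + 14*m^2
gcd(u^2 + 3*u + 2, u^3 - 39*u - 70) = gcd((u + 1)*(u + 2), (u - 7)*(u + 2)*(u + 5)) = u + 2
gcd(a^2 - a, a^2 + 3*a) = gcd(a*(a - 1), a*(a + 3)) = a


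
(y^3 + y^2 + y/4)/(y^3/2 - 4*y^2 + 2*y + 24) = y*(4*y^2 + 4*y + 1)/(2*(y^3 - 8*y^2 + 4*y + 48))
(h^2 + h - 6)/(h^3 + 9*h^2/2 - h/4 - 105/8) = 8*(h^2 + h - 6)/(8*h^3 + 36*h^2 - 2*h - 105)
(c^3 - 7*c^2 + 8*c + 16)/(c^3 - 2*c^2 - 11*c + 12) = (c^2 - 3*c - 4)/(c^2 + 2*c - 3)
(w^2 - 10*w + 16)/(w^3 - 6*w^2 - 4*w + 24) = (w - 8)/(w^2 - 4*w - 12)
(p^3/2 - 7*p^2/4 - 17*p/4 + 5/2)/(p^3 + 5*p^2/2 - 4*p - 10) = (2*p^2 - 11*p + 5)/(2*(2*p^2 + p - 10))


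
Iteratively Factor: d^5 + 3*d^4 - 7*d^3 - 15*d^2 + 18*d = (d - 1)*(d^4 + 4*d^3 - 3*d^2 - 18*d) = d*(d - 1)*(d^3 + 4*d^2 - 3*d - 18) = d*(d - 1)*(d + 3)*(d^2 + d - 6) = d*(d - 2)*(d - 1)*(d + 3)*(d + 3)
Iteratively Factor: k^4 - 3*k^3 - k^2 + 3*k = (k - 3)*(k^3 - k) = (k - 3)*(k + 1)*(k^2 - k) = (k - 3)*(k - 1)*(k + 1)*(k)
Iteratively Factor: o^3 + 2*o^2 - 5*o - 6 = (o + 1)*(o^2 + o - 6) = (o - 2)*(o + 1)*(o + 3)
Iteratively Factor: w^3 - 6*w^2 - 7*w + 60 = (w - 5)*(w^2 - w - 12) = (w - 5)*(w - 4)*(w + 3)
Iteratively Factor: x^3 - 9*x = (x + 3)*(x^2 - 3*x) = x*(x + 3)*(x - 3)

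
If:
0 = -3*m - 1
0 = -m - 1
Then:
No Solution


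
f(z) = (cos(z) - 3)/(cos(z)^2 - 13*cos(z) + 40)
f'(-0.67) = 0.00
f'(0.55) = -0.00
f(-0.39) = -0.07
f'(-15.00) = 0.00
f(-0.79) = -0.07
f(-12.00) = -0.07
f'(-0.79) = 0.00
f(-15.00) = -0.07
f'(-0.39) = 0.00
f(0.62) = -0.07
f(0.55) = -0.07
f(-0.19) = -0.07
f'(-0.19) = 0.00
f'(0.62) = -0.00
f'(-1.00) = 0.00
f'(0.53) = -0.00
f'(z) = (2*sin(z)*cos(z) - 13*sin(z))*(cos(z) - 3)/(cos(z)^2 - 13*cos(z) + 40)^2 - sin(z)/(cos(z)^2 - 13*cos(z) + 40) = (cos(z)^2 - 6*cos(z) - 1)*sin(z)/(cos(z)^2 - 13*cos(z) + 40)^2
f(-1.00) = -0.07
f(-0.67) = -0.07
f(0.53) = -0.07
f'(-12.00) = 0.00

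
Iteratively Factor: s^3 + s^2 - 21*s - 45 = (s + 3)*(s^2 - 2*s - 15) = (s + 3)^2*(s - 5)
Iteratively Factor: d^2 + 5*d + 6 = (d + 2)*(d + 3)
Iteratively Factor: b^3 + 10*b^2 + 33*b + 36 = (b + 3)*(b^2 + 7*b + 12) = (b + 3)*(b + 4)*(b + 3)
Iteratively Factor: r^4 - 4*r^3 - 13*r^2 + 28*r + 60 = (r + 2)*(r^3 - 6*r^2 - r + 30) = (r - 5)*(r + 2)*(r^2 - r - 6) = (r - 5)*(r - 3)*(r + 2)*(r + 2)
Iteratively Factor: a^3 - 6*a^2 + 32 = (a - 4)*(a^2 - 2*a - 8) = (a - 4)*(a + 2)*(a - 4)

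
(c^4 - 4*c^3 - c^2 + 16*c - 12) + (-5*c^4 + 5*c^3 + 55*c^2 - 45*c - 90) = -4*c^4 + c^3 + 54*c^2 - 29*c - 102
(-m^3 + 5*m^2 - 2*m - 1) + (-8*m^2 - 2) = -m^3 - 3*m^2 - 2*m - 3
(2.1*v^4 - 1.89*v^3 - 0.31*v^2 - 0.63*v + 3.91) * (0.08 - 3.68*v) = -7.728*v^5 + 7.1232*v^4 + 0.9896*v^3 + 2.2936*v^2 - 14.4392*v + 0.3128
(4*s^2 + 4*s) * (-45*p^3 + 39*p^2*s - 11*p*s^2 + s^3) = -180*p^3*s^2 - 180*p^3*s + 156*p^2*s^3 + 156*p^2*s^2 - 44*p*s^4 - 44*p*s^3 + 4*s^5 + 4*s^4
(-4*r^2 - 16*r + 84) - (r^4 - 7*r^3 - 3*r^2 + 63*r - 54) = -r^4 + 7*r^3 - r^2 - 79*r + 138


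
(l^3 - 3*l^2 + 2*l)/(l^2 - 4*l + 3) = l*(l - 2)/(l - 3)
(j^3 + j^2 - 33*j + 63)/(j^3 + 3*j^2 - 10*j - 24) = (j^2 + 4*j - 21)/(j^2 + 6*j + 8)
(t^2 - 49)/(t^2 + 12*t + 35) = (t - 7)/(t + 5)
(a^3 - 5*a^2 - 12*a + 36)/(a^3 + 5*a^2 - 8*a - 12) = (a^2 - 3*a - 18)/(a^2 + 7*a + 6)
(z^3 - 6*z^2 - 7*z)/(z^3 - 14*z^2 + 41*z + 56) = z/(z - 8)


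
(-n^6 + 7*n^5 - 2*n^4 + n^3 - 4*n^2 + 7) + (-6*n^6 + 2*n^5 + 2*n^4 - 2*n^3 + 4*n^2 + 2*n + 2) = -7*n^6 + 9*n^5 - n^3 + 2*n + 9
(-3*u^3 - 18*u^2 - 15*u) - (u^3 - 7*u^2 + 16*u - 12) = -4*u^3 - 11*u^2 - 31*u + 12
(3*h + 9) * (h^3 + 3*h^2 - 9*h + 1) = 3*h^4 + 18*h^3 - 78*h + 9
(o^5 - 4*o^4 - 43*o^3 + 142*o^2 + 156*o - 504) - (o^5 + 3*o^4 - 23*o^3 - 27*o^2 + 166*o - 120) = -7*o^4 - 20*o^3 + 169*o^2 - 10*o - 384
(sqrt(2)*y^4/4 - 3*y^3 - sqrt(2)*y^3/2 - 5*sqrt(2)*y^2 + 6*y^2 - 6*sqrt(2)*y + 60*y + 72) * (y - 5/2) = sqrt(2)*y^5/4 - 3*y^4 - 9*sqrt(2)*y^4/8 - 15*sqrt(2)*y^3/4 + 27*y^3/2 + 13*sqrt(2)*y^2/2 + 45*y^2 - 78*y + 15*sqrt(2)*y - 180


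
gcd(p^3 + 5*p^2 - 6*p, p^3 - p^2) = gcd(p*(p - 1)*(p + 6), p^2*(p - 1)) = p^2 - p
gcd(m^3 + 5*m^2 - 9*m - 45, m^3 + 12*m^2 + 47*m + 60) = m^2 + 8*m + 15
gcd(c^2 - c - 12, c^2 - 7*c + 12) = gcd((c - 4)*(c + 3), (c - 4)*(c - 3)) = c - 4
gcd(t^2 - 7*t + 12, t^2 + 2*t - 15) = t - 3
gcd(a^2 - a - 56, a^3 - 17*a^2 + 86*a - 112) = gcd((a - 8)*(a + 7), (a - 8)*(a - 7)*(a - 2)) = a - 8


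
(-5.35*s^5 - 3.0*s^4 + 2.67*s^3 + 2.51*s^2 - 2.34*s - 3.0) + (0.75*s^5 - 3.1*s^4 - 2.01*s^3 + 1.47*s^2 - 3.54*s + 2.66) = -4.6*s^5 - 6.1*s^4 + 0.66*s^3 + 3.98*s^2 - 5.88*s - 0.34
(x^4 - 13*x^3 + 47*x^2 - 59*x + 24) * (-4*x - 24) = -4*x^5 + 28*x^4 + 124*x^3 - 892*x^2 + 1320*x - 576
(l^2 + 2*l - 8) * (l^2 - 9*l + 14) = l^4 - 7*l^3 - 12*l^2 + 100*l - 112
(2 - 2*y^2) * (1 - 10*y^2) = 20*y^4 - 22*y^2 + 2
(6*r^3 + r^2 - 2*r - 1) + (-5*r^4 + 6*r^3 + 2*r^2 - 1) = -5*r^4 + 12*r^3 + 3*r^2 - 2*r - 2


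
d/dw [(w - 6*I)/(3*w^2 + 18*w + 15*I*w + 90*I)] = (-w^2 + 12*I*w - 30 + 66*I)/(3*w^4 + w^3*(36 + 30*I) + w^2*(33 + 360*I) + w*(-900 + 1080*I) - 2700)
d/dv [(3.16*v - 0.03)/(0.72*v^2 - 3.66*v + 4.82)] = (-2.2752*v^2 + 0.0432000000000006*v + 15.1214)/(0.5184*v^4 - 5.2704*v^3 + 20.3364*v^2 - 35.2824*v + 23.2324)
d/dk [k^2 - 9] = 2*k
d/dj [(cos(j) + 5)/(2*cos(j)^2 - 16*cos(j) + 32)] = (cos(j) + 14)*sin(j)/(2*(cos(j) - 4)^3)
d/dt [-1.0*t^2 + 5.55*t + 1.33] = 5.55 - 2.0*t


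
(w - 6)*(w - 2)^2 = w^3 - 10*w^2 + 28*w - 24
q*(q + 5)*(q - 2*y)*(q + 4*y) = q^4 + 2*q^3*y + 5*q^3 - 8*q^2*y^2 + 10*q^2*y - 40*q*y^2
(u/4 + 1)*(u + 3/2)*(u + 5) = u^3/4 + 21*u^2/8 + 67*u/8 + 15/2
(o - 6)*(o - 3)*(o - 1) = o^3 - 10*o^2 + 27*o - 18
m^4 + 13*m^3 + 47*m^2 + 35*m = m*(m + 1)*(m + 5)*(m + 7)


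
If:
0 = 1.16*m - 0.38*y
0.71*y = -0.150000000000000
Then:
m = -0.07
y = -0.21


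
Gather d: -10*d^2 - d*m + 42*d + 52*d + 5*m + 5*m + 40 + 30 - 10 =-10*d^2 + d*(94 - m) + 10*m + 60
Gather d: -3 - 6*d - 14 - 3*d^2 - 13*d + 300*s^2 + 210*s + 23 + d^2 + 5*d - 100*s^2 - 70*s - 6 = -2*d^2 - 14*d + 200*s^2 + 140*s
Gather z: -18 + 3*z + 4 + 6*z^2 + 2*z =6*z^2 + 5*z - 14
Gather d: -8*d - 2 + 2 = -8*d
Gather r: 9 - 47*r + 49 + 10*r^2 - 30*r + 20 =10*r^2 - 77*r + 78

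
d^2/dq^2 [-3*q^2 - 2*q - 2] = -6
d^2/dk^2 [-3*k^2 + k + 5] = -6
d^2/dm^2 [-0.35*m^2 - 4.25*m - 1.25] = -0.700000000000000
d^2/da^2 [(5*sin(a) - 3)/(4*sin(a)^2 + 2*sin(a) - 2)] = (-10*sin(a)^4 + 39*sin(a)^3 - 40*sin(a)^2 + 15*sin(a) - 4)/((sin(a) + 1)^2*(2*sin(a) - 1)^3)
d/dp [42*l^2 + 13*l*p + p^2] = 13*l + 2*p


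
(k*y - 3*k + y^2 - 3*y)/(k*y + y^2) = (y - 3)/y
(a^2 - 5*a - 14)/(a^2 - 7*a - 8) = (-a^2 + 5*a + 14)/(-a^2 + 7*a + 8)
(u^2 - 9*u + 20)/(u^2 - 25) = (u - 4)/(u + 5)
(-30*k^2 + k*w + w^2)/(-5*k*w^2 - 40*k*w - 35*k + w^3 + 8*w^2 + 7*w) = (6*k + w)/(w^2 + 8*w + 7)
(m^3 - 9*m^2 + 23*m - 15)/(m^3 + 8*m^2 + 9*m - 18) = (m^2 - 8*m + 15)/(m^2 + 9*m + 18)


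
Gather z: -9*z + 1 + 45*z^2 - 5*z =45*z^2 - 14*z + 1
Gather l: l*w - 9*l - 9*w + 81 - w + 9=l*(w - 9) - 10*w + 90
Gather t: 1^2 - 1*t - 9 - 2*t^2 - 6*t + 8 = -2*t^2 - 7*t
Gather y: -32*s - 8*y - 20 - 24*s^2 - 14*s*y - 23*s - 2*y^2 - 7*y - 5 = -24*s^2 - 55*s - 2*y^2 + y*(-14*s - 15) - 25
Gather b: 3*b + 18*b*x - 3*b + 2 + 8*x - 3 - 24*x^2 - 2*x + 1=18*b*x - 24*x^2 + 6*x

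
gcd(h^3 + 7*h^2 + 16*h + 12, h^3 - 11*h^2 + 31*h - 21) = 1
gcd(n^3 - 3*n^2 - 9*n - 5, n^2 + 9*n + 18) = 1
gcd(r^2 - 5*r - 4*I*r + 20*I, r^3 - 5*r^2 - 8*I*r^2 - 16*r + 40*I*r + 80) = r^2 + r*(-5 - 4*I) + 20*I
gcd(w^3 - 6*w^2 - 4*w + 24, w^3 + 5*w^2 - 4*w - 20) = w^2 - 4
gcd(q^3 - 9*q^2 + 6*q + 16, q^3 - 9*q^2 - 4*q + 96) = q - 8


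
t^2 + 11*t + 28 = (t + 4)*(t + 7)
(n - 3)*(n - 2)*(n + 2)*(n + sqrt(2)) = n^4 - 3*n^3 + sqrt(2)*n^3 - 3*sqrt(2)*n^2 - 4*n^2 - 4*sqrt(2)*n + 12*n + 12*sqrt(2)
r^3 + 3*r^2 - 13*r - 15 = (r - 3)*(r + 1)*(r + 5)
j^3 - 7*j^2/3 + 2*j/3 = j*(j - 2)*(j - 1/3)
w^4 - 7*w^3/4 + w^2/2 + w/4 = w*(w - 1)^2*(w + 1/4)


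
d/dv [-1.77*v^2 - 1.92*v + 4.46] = -3.54*v - 1.92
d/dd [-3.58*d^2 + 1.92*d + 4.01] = 1.92 - 7.16*d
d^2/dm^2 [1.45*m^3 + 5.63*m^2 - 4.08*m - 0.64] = 8.7*m + 11.26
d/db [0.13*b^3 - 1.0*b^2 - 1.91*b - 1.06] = 0.39*b^2 - 2.0*b - 1.91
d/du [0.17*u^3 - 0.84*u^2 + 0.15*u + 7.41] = 0.51*u^2 - 1.68*u + 0.15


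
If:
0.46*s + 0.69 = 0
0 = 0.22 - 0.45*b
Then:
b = 0.49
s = -1.50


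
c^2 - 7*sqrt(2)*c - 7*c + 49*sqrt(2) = (c - 7)*(c - 7*sqrt(2))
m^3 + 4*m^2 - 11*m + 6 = (m - 1)^2*(m + 6)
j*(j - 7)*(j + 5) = j^3 - 2*j^2 - 35*j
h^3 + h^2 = h^2*(h + 1)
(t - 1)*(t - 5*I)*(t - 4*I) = t^3 - t^2 - 9*I*t^2 - 20*t + 9*I*t + 20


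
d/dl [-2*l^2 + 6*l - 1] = 6 - 4*l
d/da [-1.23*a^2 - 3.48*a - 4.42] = -2.46*a - 3.48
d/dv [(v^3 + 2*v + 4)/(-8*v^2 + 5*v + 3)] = (-8*v^4 + 10*v^3 + 25*v^2 + 64*v - 14)/(64*v^4 - 80*v^3 - 23*v^2 + 30*v + 9)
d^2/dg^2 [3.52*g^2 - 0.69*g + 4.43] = 7.04000000000000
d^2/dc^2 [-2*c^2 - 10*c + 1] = -4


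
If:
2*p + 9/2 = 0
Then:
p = -9/4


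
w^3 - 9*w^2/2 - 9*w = w*(w - 6)*(w + 3/2)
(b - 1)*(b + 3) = b^2 + 2*b - 3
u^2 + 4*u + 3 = (u + 1)*(u + 3)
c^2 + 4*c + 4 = (c + 2)^2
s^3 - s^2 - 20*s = s*(s - 5)*(s + 4)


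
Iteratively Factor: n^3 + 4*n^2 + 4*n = (n + 2)*(n^2 + 2*n) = (n + 2)^2*(n)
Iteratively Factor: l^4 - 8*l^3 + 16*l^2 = (l)*(l^3 - 8*l^2 + 16*l) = l^2*(l^2 - 8*l + 16) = l^2*(l - 4)*(l - 4)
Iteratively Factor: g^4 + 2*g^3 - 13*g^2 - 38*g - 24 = (g + 2)*(g^3 - 13*g - 12) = (g + 1)*(g + 2)*(g^2 - g - 12) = (g + 1)*(g + 2)*(g + 3)*(g - 4)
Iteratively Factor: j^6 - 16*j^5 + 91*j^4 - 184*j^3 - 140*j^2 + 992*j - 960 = (j + 2)*(j^5 - 18*j^4 + 127*j^3 - 438*j^2 + 736*j - 480) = (j - 4)*(j + 2)*(j^4 - 14*j^3 + 71*j^2 - 154*j + 120) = (j - 5)*(j - 4)*(j + 2)*(j^3 - 9*j^2 + 26*j - 24) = (j - 5)*(j - 4)^2*(j + 2)*(j^2 - 5*j + 6) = (j - 5)*(j - 4)^2*(j - 2)*(j + 2)*(j - 3)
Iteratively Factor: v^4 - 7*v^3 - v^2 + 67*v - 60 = (v - 1)*(v^3 - 6*v^2 - 7*v + 60) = (v - 1)*(v + 3)*(v^2 - 9*v + 20) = (v - 4)*(v - 1)*(v + 3)*(v - 5)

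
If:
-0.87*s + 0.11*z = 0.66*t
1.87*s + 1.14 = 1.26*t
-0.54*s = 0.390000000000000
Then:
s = -0.72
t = -0.17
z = -6.71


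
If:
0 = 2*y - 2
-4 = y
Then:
No Solution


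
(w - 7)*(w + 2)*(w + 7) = w^3 + 2*w^2 - 49*w - 98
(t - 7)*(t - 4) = t^2 - 11*t + 28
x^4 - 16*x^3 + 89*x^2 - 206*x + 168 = (x - 7)*(x - 4)*(x - 3)*(x - 2)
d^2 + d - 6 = (d - 2)*(d + 3)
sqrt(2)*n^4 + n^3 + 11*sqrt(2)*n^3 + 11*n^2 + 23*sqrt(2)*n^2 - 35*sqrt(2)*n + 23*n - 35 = (n - 1)*(n + 5)*(n + 7)*(sqrt(2)*n + 1)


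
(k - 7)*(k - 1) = k^2 - 8*k + 7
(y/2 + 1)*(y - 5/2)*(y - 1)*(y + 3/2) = y^4/2 - 27*y^2/8 - 7*y/8 + 15/4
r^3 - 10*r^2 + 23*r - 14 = (r - 7)*(r - 2)*(r - 1)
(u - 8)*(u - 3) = u^2 - 11*u + 24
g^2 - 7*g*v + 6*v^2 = (g - 6*v)*(g - v)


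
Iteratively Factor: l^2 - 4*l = (l - 4)*(l)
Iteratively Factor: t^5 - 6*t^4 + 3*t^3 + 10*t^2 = (t - 5)*(t^4 - t^3 - 2*t^2) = t*(t - 5)*(t^3 - t^2 - 2*t) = t*(t - 5)*(t + 1)*(t^2 - 2*t) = t^2*(t - 5)*(t + 1)*(t - 2)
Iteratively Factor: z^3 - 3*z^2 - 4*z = (z)*(z^2 - 3*z - 4) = z*(z + 1)*(z - 4)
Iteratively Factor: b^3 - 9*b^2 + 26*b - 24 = (b - 4)*(b^2 - 5*b + 6) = (b - 4)*(b - 3)*(b - 2)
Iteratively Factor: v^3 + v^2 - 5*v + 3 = (v + 3)*(v^2 - 2*v + 1) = (v - 1)*(v + 3)*(v - 1)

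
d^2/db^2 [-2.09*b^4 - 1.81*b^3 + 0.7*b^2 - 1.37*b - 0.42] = -25.08*b^2 - 10.86*b + 1.4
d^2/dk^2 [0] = 0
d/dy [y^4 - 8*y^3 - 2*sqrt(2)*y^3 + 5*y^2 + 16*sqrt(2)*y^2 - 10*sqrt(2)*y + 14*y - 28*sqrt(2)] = 4*y^3 - 24*y^2 - 6*sqrt(2)*y^2 + 10*y + 32*sqrt(2)*y - 10*sqrt(2) + 14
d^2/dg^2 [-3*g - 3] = 0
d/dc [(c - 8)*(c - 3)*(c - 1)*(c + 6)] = 4*c^3 - 18*c^2 - 74*c + 186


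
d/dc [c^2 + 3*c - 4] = 2*c + 3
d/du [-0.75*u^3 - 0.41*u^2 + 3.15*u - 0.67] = -2.25*u^2 - 0.82*u + 3.15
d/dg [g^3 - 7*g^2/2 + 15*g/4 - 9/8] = 3*g^2 - 7*g + 15/4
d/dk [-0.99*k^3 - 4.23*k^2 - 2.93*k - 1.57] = -2.97*k^2 - 8.46*k - 2.93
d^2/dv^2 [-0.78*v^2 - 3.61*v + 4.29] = -1.56000000000000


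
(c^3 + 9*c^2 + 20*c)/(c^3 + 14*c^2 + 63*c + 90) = c*(c + 4)/(c^2 + 9*c + 18)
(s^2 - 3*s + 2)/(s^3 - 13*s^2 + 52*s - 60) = (s - 1)/(s^2 - 11*s + 30)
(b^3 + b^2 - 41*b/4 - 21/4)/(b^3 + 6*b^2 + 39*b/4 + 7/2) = (b - 3)/(b + 2)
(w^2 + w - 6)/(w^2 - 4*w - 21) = (w - 2)/(w - 7)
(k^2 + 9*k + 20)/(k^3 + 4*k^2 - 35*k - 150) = (k + 4)/(k^2 - k - 30)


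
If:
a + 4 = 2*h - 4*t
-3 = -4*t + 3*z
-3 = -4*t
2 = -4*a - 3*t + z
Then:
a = -17/16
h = 95/32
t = 3/4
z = 0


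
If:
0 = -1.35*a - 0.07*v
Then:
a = -0.0518518518518519*v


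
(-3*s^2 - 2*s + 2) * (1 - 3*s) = 9*s^3 + 3*s^2 - 8*s + 2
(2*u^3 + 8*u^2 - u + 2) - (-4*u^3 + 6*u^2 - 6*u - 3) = 6*u^3 + 2*u^2 + 5*u + 5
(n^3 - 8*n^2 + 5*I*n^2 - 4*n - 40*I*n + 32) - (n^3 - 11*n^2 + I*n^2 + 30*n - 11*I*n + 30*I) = 3*n^2 + 4*I*n^2 - 34*n - 29*I*n + 32 - 30*I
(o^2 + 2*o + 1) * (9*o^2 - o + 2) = 9*o^4 + 17*o^3 + 9*o^2 + 3*o + 2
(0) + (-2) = -2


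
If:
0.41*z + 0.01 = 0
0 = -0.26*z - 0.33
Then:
No Solution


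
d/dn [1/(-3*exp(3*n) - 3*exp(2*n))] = (exp(n) + 2/3)*exp(-2*n)/(exp(n) + 1)^2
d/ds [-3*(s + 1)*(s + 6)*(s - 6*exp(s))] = 18*s^2*exp(s) - 9*s^2 + 162*s*exp(s) - 42*s + 234*exp(s) - 18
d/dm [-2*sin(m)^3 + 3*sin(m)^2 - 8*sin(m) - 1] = 2*(-3*sin(m)^2 + 3*sin(m) - 4)*cos(m)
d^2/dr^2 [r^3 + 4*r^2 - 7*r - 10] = 6*r + 8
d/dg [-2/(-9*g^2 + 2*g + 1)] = 4*(1 - 9*g)/(-9*g^2 + 2*g + 1)^2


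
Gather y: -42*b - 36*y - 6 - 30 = -42*b - 36*y - 36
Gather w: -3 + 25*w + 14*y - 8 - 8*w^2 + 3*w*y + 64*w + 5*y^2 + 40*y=-8*w^2 + w*(3*y + 89) + 5*y^2 + 54*y - 11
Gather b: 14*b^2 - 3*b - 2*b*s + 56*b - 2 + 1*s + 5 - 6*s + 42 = 14*b^2 + b*(53 - 2*s) - 5*s + 45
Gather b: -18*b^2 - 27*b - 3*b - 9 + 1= -18*b^2 - 30*b - 8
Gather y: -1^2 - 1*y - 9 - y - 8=-2*y - 18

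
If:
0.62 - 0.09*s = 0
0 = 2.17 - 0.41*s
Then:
No Solution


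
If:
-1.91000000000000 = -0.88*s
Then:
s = 2.17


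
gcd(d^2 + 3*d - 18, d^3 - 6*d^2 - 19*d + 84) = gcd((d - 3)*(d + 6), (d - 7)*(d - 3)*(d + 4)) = d - 3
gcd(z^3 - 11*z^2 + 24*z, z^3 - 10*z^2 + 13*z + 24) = z^2 - 11*z + 24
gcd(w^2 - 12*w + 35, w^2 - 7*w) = w - 7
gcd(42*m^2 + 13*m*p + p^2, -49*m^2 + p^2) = 7*m + p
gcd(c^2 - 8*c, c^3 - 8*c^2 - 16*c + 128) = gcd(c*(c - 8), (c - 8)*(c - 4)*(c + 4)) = c - 8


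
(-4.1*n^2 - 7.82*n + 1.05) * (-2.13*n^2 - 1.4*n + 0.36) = 8.733*n^4 + 22.3966*n^3 + 7.2355*n^2 - 4.2852*n + 0.378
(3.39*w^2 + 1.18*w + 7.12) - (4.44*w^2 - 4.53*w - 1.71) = -1.05*w^2 + 5.71*w + 8.83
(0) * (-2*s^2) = 0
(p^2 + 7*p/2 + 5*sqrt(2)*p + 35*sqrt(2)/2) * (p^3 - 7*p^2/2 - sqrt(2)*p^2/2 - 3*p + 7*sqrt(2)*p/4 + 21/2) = p^5 + 9*sqrt(2)*p^4/2 - 81*p^3/4 - 561*sqrt(2)*p^2/8 + 98*p + 735*sqrt(2)/4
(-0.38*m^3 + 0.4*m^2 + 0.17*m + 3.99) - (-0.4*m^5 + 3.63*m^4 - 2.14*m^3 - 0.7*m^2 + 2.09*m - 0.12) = 0.4*m^5 - 3.63*m^4 + 1.76*m^3 + 1.1*m^2 - 1.92*m + 4.11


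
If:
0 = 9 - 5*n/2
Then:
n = 18/5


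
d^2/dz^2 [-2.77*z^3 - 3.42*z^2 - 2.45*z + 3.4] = -16.62*z - 6.84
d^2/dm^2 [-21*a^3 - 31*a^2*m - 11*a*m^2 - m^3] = -22*a - 6*m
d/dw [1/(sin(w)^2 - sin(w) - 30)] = (1 - 2*sin(w))*cos(w)/(sin(w) + cos(w)^2 + 29)^2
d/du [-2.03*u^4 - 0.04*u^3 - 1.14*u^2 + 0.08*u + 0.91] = -8.12*u^3 - 0.12*u^2 - 2.28*u + 0.08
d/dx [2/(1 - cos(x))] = -2*sin(x)/(cos(x) - 1)^2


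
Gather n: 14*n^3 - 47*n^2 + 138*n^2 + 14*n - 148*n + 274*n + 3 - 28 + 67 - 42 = 14*n^3 + 91*n^2 + 140*n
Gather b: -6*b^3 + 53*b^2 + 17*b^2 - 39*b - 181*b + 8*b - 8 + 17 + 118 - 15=-6*b^3 + 70*b^2 - 212*b + 112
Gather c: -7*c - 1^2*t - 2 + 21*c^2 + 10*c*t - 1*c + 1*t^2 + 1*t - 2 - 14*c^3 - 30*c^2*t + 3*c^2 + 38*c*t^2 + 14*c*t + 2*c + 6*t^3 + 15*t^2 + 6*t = -14*c^3 + c^2*(24 - 30*t) + c*(38*t^2 + 24*t - 6) + 6*t^3 + 16*t^2 + 6*t - 4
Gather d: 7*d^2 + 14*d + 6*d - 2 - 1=7*d^2 + 20*d - 3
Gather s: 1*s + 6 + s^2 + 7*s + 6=s^2 + 8*s + 12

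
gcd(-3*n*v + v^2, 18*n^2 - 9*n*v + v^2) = -3*n + v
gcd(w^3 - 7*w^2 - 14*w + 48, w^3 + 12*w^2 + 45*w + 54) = w + 3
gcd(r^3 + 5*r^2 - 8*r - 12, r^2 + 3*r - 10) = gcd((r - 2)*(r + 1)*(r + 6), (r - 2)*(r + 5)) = r - 2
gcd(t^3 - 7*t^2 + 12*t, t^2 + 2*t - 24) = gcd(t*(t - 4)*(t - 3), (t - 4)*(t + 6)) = t - 4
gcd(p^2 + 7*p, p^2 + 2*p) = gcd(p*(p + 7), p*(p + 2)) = p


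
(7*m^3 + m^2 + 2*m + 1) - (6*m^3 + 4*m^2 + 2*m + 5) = m^3 - 3*m^2 - 4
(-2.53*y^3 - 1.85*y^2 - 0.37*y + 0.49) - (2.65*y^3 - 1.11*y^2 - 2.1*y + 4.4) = -5.18*y^3 - 0.74*y^2 + 1.73*y - 3.91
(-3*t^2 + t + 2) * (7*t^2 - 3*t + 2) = -21*t^4 + 16*t^3 + 5*t^2 - 4*t + 4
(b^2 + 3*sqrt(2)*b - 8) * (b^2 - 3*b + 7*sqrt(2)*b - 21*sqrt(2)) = b^4 - 3*b^3 + 10*sqrt(2)*b^3 - 30*sqrt(2)*b^2 + 34*b^2 - 102*b - 56*sqrt(2)*b + 168*sqrt(2)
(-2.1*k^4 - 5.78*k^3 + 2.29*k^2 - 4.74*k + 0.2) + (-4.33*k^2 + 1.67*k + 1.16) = -2.1*k^4 - 5.78*k^3 - 2.04*k^2 - 3.07*k + 1.36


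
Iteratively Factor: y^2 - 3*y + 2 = (y - 1)*(y - 2)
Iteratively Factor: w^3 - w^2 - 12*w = (w + 3)*(w^2 - 4*w) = w*(w + 3)*(w - 4)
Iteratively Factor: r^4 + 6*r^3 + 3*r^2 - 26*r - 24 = (r + 4)*(r^3 + 2*r^2 - 5*r - 6) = (r + 1)*(r + 4)*(r^2 + r - 6) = (r - 2)*(r + 1)*(r + 4)*(r + 3)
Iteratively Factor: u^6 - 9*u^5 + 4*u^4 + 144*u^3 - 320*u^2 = (u - 5)*(u^5 - 4*u^4 - 16*u^3 + 64*u^2) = u*(u - 5)*(u^4 - 4*u^3 - 16*u^2 + 64*u) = u*(u - 5)*(u - 4)*(u^3 - 16*u) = u^2*(u - 5)*(u - 4)*(u^2 - 16) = u^2*(u - 5)*(u - 4)^2*(u + 4)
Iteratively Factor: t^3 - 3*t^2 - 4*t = (t + 1)*(t^2 - 4*t) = t*(t + 1)*(t - 4)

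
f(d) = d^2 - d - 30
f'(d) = 2*d - 1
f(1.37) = -29.49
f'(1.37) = 1.74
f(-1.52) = -26.17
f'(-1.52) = -4.04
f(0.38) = -30.24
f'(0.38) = -0.24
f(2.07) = -27.79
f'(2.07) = 3.14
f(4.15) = -16.93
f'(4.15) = 7.30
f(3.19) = -23.01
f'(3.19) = 5.38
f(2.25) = -27.19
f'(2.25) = 3.50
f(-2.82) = -19.23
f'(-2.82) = -6.64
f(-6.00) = 12.00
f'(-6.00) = -13.00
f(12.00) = 102.00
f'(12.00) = 23.00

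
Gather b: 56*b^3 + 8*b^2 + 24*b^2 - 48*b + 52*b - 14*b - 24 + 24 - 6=56*b^3 + 32*b^2 - 10*b - 6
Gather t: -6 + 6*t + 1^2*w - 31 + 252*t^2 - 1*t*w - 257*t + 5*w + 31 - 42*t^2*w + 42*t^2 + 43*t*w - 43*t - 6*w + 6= t^2*(294 - 42*w) + t*(42*w - 294)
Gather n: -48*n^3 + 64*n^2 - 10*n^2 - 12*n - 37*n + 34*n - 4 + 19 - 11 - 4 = -48*n^3 + 54*n^2 - 15*n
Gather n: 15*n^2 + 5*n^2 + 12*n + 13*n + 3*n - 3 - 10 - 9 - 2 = 20*n^2 + 28*n - 24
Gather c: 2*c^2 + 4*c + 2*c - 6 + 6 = 2*c^2 + 6*c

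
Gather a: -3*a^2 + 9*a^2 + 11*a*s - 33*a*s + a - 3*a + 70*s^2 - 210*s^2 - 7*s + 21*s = 6*a^2 + a*(-22*s - 2) - 140*s^2 + 14*s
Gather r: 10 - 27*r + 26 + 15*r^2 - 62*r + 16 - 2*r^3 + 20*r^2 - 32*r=-2*r^3 + 35*r^2 - 121*r + 52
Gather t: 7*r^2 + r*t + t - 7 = 7*r^2 + t*(r + 1) - 7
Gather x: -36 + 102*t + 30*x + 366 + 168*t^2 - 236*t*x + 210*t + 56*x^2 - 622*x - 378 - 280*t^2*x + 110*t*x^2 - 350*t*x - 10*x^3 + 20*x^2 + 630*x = 168*t^2 + 312*t - 10*x^3 + x^2*(110*t + 76) + x*(-280*t^2 - 586*t + 38) - 48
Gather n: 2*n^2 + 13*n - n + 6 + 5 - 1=2*n^2 + 12*n + 10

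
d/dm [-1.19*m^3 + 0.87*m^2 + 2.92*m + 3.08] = -3.57*m^2 + 1.74*m + 2.92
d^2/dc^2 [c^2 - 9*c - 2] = 2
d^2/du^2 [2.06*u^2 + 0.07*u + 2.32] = 4.12000000000000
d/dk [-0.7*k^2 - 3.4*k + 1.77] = -1.4*k - 3.4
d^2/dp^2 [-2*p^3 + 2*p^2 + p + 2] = 4 - 12*p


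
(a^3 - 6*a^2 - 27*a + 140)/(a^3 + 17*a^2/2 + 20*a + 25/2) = 2*(a^2 - 11*a + 28)/(2*a^2 + 7*a + 5)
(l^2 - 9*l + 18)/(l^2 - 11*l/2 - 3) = 2*(l - 3)/(2*l + 1)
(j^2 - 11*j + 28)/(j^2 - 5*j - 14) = (j - 4)/(j + 2)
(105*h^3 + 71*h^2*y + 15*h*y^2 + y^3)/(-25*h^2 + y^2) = (21*h^2 + 10*h*y + y^2)/(-5*h + y)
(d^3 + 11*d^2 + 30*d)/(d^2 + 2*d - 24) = d*(d + 5)/(d - 4)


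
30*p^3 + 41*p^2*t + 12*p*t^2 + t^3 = (p + t)*(5*p + t)*(6*p + t)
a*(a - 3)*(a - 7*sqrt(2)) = a^3 - 7*sqrt(2)*a^2 - 3*a^2 + 21*sqrt(2)*a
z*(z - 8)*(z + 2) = z^3 - 6*z^2 - 16*z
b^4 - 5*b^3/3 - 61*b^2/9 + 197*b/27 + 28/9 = (b - 3)*(b - 4/3)*(b + 1/3)*(b + 7/3)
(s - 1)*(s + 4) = s^2 + 3*s - 4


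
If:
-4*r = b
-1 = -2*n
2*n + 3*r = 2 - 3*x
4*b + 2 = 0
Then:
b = -1/2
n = 1/2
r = 1/8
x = 5/24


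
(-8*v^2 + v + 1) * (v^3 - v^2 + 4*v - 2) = -8*v^5 + 9*v^4 - 32*v^3 + 19*v^2 + 2*v - 2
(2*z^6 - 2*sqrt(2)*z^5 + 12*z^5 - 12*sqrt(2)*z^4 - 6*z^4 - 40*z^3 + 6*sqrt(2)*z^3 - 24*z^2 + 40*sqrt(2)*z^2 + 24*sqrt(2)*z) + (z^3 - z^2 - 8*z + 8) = 2*z^6 - 2*sqrt(2)*z^5 + 12*z^5 - 12*sqrt(2)*z^4 - 6*z^4 - 39*z^3 + 6*sqrt(2)*z^3 - 25*z^2 + 40*sqrt(2)*z^2 - 8*z + 24*sqrt(2)*z + 8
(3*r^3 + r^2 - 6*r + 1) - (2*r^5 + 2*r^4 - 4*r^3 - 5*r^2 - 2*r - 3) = -2*r^5 - 2*r^4 + 7*r^3 + 6*r^2 - 4*r + 4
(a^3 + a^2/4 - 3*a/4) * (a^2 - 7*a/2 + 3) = a^5 - 13*a^4/4 + 11*a^3/8 + 27*a^2/8 - 9*a/4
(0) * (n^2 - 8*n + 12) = 0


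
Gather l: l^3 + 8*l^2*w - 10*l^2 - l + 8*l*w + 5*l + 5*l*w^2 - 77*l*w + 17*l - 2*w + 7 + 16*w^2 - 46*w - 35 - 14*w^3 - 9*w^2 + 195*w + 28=l^3 + l^2*(8*w - 10) + l*(5*w^2 - 69*w + 21) - 14*w^3 + 7*w^2 + 147*w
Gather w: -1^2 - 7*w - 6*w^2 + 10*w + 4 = -6*w^2 + 3*w + 3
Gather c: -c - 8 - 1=-c - 9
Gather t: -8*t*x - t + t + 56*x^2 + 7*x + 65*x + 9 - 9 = -8*t*x + 56*x^2 + 72*x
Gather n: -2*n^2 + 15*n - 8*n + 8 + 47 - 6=-2*n^2 + 7*n + 49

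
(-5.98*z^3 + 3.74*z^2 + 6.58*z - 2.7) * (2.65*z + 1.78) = -15.847*z^4 - 0.733400000000001*z^3 + 24.0942*z^2 + 4.5574*z - 4.806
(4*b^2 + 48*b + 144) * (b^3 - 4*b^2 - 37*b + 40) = 4*b^5 + 32*b^4 - 196*b^3 - 2192*b^2 - 3408*b + 5760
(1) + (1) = 2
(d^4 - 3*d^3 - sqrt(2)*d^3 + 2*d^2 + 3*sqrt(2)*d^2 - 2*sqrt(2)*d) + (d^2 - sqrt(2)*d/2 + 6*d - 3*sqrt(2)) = d^4 - 3*d^3 - sqrt(2)*d^3 + 3*d^2 + 3*sqrt(2)*d^2 - 5*sqrt(2)*d/2 + 6*d - 3*sqrt(2)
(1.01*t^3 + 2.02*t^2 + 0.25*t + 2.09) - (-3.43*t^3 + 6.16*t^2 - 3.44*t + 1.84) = 4.44*t^3 - 4.14*t^2 + 3.69*t + 0.25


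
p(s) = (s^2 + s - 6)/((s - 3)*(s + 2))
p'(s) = (2*s + 1)/((s - 3)*(s + 2)) - (s^2 + s - 6)/((s - 3)*(s + 2)^2) - (s^2 + s - 6)/((s - 3)^2*(s + 2)) = 2*(-s^2 - 6)/(s^4 - 2*s^3 - 11*s^2 + 12*s + 36)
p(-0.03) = 1.01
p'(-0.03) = -0.34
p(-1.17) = 1.68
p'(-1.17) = -1.23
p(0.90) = 0.70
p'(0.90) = -0.37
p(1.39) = 0.49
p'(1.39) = -0.53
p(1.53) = 0.41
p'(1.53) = -0.62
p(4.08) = 2.24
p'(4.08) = -1.05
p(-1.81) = 4.96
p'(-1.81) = -22.21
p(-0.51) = 1.20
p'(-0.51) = -0.46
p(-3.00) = 0.00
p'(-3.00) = -0.83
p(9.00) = 1.27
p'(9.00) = -0.04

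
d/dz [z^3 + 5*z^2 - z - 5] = 3*z^2 + 10*z - 1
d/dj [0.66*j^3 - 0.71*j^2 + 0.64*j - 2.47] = 1.98*j^2 - 1.42*j + 0.64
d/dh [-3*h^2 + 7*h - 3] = 7 - 6*h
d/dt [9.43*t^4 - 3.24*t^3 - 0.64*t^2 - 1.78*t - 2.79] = 37.72*t^3 - 9.72*t^2 - 1.28*t - 1.78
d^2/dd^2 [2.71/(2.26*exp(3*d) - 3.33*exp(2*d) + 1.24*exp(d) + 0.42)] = ((-55.1214*exp(2*d) + 36.0972*exp(d) - 3.3604)*(2.26*exp(3*d) - 3.33*exp(2*d) + 1.24*exp(d) + 0.42) + 2.71*(6.78*exp(2*d) - 6.66*exp(d) + 1.24)*(13.56*exp(2*d) - 13.32*exp(d) + 2.48)*exp(d))*exp(d)/(2.26*exp(3*d) - 3.33*exp(2*d) + 1.24*exp(d) + 0.42)^3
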